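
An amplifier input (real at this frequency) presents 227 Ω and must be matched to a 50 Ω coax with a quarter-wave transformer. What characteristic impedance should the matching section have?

Z_qwt = √(Z_0·R_L) = √(50 × 227) = √11350

Z_qwt ≈ 107 Ω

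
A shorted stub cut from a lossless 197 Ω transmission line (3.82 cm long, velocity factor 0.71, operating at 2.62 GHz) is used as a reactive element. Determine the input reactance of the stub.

λ = v/f = 0.71·c / 2.62 GHz = 0.0813 m
βl = 2π·l/λ = 2π × 0.47 = 169°
tan(βl) = -0.192
For a shorted stub, Z_in = jZ_0·tan(βl)

X_in ≈ -37.7 Ω (capacitive)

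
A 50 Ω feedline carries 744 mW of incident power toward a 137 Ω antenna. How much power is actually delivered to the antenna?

Γ = (137 − 50)/(137 + 50) = 0.465
|Γ|² = 0.216
P_refl = |Γ|²·P_inc = 161 mW, P_del = (1 − |Γ|²)·P_inc = 583 mW

P_delivered ≈ 583 mW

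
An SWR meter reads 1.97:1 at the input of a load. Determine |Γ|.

|Γ| ≈ 0.327

|Γ| = (S − 1)/(S + 1) = (1.97 − 1)/(1.97 + 1) = 0.97/2.97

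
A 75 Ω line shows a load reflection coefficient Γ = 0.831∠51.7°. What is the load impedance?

Z_L ≈ 35.1 + j148 Ω

Z_L = Z_0·(1 + Γ)/(1 − Γ) = 75·(1.52 + j0.652)/(0.485 − j0.652)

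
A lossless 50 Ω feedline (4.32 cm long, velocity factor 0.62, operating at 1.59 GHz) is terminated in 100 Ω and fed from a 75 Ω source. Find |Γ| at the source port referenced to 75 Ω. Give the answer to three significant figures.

|Γ| ≈ 0.398

λ = v/f = 0.62·c / 1.59 GHz = 0.117 m
βl = 2π·l/λ = 2π × 0.369 = 133°
tan(βl) = -1.07
Z_in = Z_0·(Z_L + jZ_0·tanβl)/(Z_0 + jZ_L·tanβl) = 38.4 + j28.7 Ω
Γ_s = (Z_in − Z_s)/(Z_in + Z_s) = (-36.6 + j28.7)/(113 + j28.7), |Γ_s| = 0.398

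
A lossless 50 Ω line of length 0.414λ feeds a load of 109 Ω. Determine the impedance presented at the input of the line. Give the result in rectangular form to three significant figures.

Z_in ≈ 54.7 + j41.5 Ω

βl = 2π × 0.414 = 149°
tan(βl) = tan(149°) = -0.6
Z_in = Z_0·(Z_L + jZ_0·tanβl)/(Z_0 + jZ_L·tanβl)
     = 50·(109 − j30)/(50 − j65.4)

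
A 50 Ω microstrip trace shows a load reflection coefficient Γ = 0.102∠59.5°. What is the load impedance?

Z_L ≈ 54.6 + j9.69 Ω

Z_L = Z_0·(1 + Γ)/(1 − Γ) = 50·(1.05 + j0.0879)/(0.948 − j0.0879)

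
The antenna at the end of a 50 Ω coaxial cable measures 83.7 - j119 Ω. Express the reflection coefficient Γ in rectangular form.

Γ = (Z_L − Z_0)/(Z_L + Z_0) = (33.7 − j119)/(133.7 − j119)

Γ ≈ 0.583 − j0.371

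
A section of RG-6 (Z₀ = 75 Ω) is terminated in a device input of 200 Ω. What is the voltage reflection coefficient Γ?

Γ = 0.455

Γ = (Z_L − Z_0)/(Z_L + Z_0) = (200 − 75)/(200 + 75) = 125/275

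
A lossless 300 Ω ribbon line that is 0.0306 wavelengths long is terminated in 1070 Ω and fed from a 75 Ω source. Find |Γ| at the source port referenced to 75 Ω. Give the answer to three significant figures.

|Γ| ≈ 0.865

βl = 2π × 0.0306 = 11°
tan(βl) = 0.195
Z_in = Z_0·(Z_L + jZ_0·tanβl)/(Z_0 + jZ_L·tanβl) = 749 − j462 Ω
Γ_s = (Z_in − Z_s)/(Z_in + Z_s) = (674 − j462)/(824 − j462), |Γ_s| = 0.865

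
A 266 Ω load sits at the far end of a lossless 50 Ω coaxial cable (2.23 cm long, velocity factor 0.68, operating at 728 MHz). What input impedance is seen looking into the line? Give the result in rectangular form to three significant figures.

λ = v/f = 0.68·c / 728 MHz = 0.28 m
βl = 2π·l/λ = 2π × 0.0796 = 28.6°
tan(βl) = tan(28.6°) = 0.546
Z_in = Z_0·(Z_L + jZ_0·tanβl)/(Z_0 + jZ_L·tanβl)
     = 50·(266 + j27.3)/(50 + j145)

Z_in ≈ 36.6 − j78.9 Ω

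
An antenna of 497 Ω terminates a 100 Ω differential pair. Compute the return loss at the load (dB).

Γ = (497 − 100)/(497 + 100) = 0.665
RL = −20·log₁₀|Γ| = −20·log₁₀(0.665)

RL ≈ 3.54 dB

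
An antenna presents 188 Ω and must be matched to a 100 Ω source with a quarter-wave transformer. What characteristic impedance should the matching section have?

Z_qwt ≈ 137 Ω

Z_qwt = √(Z_0·R_L) = √(100 × 188) = √18800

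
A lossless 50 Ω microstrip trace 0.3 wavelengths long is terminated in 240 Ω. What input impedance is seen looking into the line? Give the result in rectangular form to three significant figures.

Z_in ≈ 11.5 + j15.5 Ω

βl = 2π × 0.3 = 108°
tan(βl) = tan(108°) = -3.08
Z_in = Z_0·(Z_L + jZ_0·tanβl)/(Z_0 + jZ_L·tanβl)
     = 50·(240 − j154)/(50 − j739)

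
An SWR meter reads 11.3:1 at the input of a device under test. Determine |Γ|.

|Γ| = (S − 1)/(S + 1) = (11.3 − 1)/(11.3 + 1) = 10.3/12.3

|Γ| ≈ 0.837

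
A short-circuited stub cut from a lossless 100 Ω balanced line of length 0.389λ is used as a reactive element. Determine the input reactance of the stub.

βl = 2π × 0.389 = 140°
tan(βl) = -0.838
For a short-circuited stub, Z_in = jZ_0·tan(βl)

X_in ≈ -83.8 Ω (capacitive)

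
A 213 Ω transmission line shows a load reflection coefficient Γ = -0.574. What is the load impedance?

Z_L = Z_0·(1 + Γ)/(1 − Γ) = 213·(0.426)/(1.57)

Z_L ≈ 57.6 Ω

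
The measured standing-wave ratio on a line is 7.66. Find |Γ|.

|Γ| ≈ 0.769

|Γ| = (S − 1)/(S + 1) = (7.66 − 1)/(7.66 + 1) = 6.66/8.66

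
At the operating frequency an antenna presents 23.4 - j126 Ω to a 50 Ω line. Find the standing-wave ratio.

VSWR ≈ 16.1

Γ = (Z_L − Z_0)/(Z_L + Z_0) = (-26.6 − j126)/(73.4 − j126)
|Γ| = 129/146 = 0.883
VSWR = (1 + |Γ|)/(1 − |Γ|) = 1.88/0.117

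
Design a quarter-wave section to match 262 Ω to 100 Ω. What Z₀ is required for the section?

Z_qwt ≈ 162 Ω

Z_qwt = √(Z_0·R_L) = √(100 × 262) = √26200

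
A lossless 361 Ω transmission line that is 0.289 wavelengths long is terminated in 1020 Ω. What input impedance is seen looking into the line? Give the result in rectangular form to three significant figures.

βl = 2π × 0.289 = 104°
tan(βl) = tan(104°) = -4
Z_in = Z_0·(Z_L + jZ_0·tanβl)/(Z_0 + jZ_L·tanβl)
     = 361·(1020 − j1440)/(361 − j4080)

Z_in ≈ 135 + j78.4 Ω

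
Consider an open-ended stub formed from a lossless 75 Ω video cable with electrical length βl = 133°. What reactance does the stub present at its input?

X_in ≈ 69.9 Ω (inductive)

tan(βl) = -1.07
For an open-ended stub, Z_in = −jZ_0·cot(βl) = −jZ_0/tan(βl)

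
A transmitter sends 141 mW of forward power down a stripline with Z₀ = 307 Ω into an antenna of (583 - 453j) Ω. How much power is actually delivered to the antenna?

P_delivered ≈ 101 mW

|Γ| = |(276 − j453)/(890 − j453)| = 0.531
|Γ|² = 0.282
P_refl = |Γ|²·P_inc = 39.8 mW, P_del = (1 − |Γ|²)·P_inc = 101 mW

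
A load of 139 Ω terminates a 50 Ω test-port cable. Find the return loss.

RL ≈ 6.54 dB

Γ = (139 − 50)/(139 + 50) = 0.471
RL = −20·log₁₀|Γ| = −20·log₁₀(0.471)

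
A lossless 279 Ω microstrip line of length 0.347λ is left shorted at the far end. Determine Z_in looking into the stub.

βl = 2π × 0.347 = 125°
tan(βl) = -1.43
For a shorted stub, Z_in = jZ_0·tan(βl)

Z_in ≈ −j400 Ω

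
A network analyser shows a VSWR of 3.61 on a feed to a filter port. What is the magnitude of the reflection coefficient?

|Γ| ≈ 0.566

|Γ| = (S − 1)/(S + 1) = (3.61 − 1)/(3.61 + 1) = 2.61/4.61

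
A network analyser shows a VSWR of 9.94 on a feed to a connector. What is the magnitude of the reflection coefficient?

|Γ| = (S − 1)/(S + 1) = (9.94 − 1)/(9.94 + 1) = 8.94/10.9

|Γ| ≈ 0.817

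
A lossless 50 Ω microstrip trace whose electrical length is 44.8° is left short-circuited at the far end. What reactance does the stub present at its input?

X_in ≈ 49.7 Ω (inductive)

tan(βl) = 0.993
For a short-circuited stub, Z_in = jZ_0·tan(βl)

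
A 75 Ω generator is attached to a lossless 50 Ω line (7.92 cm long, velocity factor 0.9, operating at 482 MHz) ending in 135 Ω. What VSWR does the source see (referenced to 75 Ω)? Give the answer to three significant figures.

λ = v/f = 0.9·c / 482 MHz = 0.56 m
βl = 2π·l/λ = 2π × 0.141 = 50.9°
tan(βl) = 1.23
Z_in = Z_0·(Z_L + jZ_0·tanβl)/(Z_0 + jZ_L·tanβl) = 28.2 − j32.1 Ω
Γ_s = (Z_in − Z_s)/(Z_in + Z_s) = (-46.8 − j32.1)/(103 − j32.1), |Γ_s| = 0.525
VSWR = (1 + |Γ_s|)/(1 − |Γ_s|)

VSWR ≈ 3.21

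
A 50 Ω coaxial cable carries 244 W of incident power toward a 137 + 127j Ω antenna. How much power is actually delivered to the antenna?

|Γ| = |(87 + j127)/(187 + j127)| = 0.681
|Γ|² = 0.464
P_refl = |Γ|²·P_inc = 113 W, P_del = (1 − |Γ|²)·P_inc = 131 W

P_delivered ≈ 131 W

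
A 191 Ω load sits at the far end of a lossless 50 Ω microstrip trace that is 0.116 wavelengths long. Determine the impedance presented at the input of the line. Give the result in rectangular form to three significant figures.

Z_in ≈ 27.2 − j48 Ω

βl = 2π × 0.116 = 41.8°
tan(βl) = tan(41.8°) = 0.893
Z_in = Z_0·(Z_L + jZ_0·tanβl)/(Z_0 + jZ_L·tanβl)
     = 50·(191 + j44.6)/(50 + j171)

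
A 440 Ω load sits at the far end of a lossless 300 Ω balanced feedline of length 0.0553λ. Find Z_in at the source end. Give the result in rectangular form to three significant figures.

βl = 2π × 0.0553 = 19.9°
tan(βl) = tan(19.9°) = 0.362
Z_in = Z_0·(Z_L + jZ_0·tanβl)/(Z_0 + jZ_L·tanβl)
     = 300·(440 + j109)/(300 + j159)

Z_in ≈ 388 − j97.5 Ω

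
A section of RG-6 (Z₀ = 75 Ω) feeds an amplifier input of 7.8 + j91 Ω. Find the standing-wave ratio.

VSWR ≈ 23.8

Γ = (Z_L − Z_0)/(Z_L + Z_0) = (-67.2 + j91)/(82.8 + j91)
|Γ| = 113/123 = 0.919
VSWR = (1 + |Γ|)/(1 − |Γ|) = 1.92/0.0805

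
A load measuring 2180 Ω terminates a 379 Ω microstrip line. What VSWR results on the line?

Γ = (2180 − 379)/(2180 + 379) = 0.704
VSWR = (1 + 0.704)/(1 − 0.704)

VSWR ≈ 5.75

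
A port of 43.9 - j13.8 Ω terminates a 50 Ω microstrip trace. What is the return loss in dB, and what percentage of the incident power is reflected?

Γ = (-6.1 − j13.8)/(93.9 − j13.8), |Γ| = 0.159
RL = −20·log₁₀(0.159) = 16 dB
P_refl/P_inc = |Γ|² = 0.0253

RL ≈ 16 dB; 2.53% of incident power reflected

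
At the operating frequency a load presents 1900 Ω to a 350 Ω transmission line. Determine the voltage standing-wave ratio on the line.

VSWR ≈ 5.43

For a purely resistive load, VSWR = R_L/Z_0 or Z_0/R_L (whichever > 1) = 1900/350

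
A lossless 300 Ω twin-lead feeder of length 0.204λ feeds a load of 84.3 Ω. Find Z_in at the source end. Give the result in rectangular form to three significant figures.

βl = 2π × 0.204 = 73.4°
tan(βl) = tan(73.4°) = 3.36
Z_in = Z_0·(Z_L + jZ_0·tanβl)/(Z_0 + jZ_L·tanβl)
     = 300·(84.3 + j1010)/(300 + j284)

Z_in ≈ 548 + j491 Ω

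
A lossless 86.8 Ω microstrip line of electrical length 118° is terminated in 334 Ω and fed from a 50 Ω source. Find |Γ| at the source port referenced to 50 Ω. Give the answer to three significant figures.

tan(βl) = -1.88
Z_in = Z_0·(Z_L + jZ_0·tanβl)/(Z_0 + jZ_L·tanβl) = 28.4 + j42.2 Ω
Γ_s = (Z_in − Z_s)/(Z_in + Z_s) = (-21.6 + j42.2)/(78.4 + j42.2), |Γ_s| = 0.533

|Γ| ≈ 0.533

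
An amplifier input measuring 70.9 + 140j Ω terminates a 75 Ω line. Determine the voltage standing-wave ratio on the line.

VSWR ≈ 5.51

Γ = (Z_L − Z_0)/(Z_L + Z_0) = (-4.1 + j140)/(145.9 + j140)
|Γ| = 140/202 = 0.693
VSWR = (1 + |Γ|)/(1 − |Γ|) = 1.69/0.307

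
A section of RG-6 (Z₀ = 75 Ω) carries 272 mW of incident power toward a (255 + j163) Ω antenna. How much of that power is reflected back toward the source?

P_reflected ≈ 118 mW

|Γ| = |(180 + j163)/(330 + j163)| = 0.66
|Γ|² = 0.435
P_refl = |Γ|²·P_inc = 118 mW, P_del = (1 − |Γ|²)·P_inc = 154 mW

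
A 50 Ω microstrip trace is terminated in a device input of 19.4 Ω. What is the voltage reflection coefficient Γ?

Γ = -0.441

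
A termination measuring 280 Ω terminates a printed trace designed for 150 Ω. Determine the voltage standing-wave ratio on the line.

VSWR ≈ 1.87

For a purely resistive load, VSWR = R_L/Z_0 or Z_0/R_L (whichever > 1) = 280/150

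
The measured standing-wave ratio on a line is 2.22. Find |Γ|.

|Γ| = (S − 1)/(S + 1) = (2.22 − 1)/(2.22 + 1) = 1.22/3.22

|Γ| ≈ 0.379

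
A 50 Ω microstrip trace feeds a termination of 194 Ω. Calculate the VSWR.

VSWR ≈ 3.88

For a purely resistive load, VSWR = R_L/Z_0 or Z_0/R_L (whichever > 1) = 194/50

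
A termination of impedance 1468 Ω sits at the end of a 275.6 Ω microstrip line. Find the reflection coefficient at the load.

Γ = 0.684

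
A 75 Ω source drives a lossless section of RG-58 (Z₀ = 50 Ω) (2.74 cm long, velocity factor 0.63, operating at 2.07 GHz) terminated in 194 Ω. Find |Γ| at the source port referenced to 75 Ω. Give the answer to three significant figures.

|Γ| ≈ 0.693

λ = v/f = 0.63·c / 2.07 GHz = 0.0913 m
βl = 2π·l/λ = 2π × 0.3 = 108°
tan(βl) = -3.07
Z_in = Z_0·(Z_L + jZ_0·tanβl)/(Z_0 + jZ_L·tanβl) = 14.2 + j15.1 Ω
Γ_s = (Z_in − Z_s)/(Z_in + Z_s) = (-60.8 + j15.1)/(89.2 + j15.1), |Γ_s| = 0.693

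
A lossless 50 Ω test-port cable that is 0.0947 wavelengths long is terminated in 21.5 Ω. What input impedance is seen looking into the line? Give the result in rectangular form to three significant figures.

Z_in ≈ 28.9 + j25.4 Ω

βl = 2π × 0.0947 = 34.1°
tan(βl) = tan(34.1°) = 0.677
Z_in = Z_0·(Z_L + jZ_0·tanβl)/(Z_0 + jZ_L·tanβl)
     = 50·(21.5 + j33.8)/(50 + j14.6)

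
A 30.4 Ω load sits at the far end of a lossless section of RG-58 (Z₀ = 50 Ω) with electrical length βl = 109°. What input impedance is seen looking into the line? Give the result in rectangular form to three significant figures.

Z_in ≈ 69.6 − j22.2 Ω

tan(βl) = tan(109°) = -2.9
Z_in = Z_0·(Z_L + jZ_0·tanβl)/(Z_0 + jZ_L·tanβl)
     = 50·(30.4 − j145)/(50 − j88.3)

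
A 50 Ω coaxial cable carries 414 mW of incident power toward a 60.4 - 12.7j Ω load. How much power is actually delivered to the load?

P_delivered ≈ 405 mW

|Γ| = |(10.4 − j12.7)/(110.4 − j12.7)| = 0.148
|Γ|² = 0.0218
P_refl = |Γ|²·P_inc = 9.03 mW, P_del = (1 − |Γ|²)·P_inc = 405 mW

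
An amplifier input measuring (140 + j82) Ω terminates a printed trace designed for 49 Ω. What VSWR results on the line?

Γ = (Z_L − Z_0)/(Z_L + Z_0) = (91 + j82)/(189 + j82)
|Γ| = 122/206 = 0.595
VSWR = (1 + |Γ|)/(1 − |Γ|) = 1.59/0.405

VSWR ≈ 3.93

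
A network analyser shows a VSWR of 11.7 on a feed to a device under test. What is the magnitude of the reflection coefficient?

|Γ| = (S − 1)/(S + 1) = (11.7 − 1)/(11.7 + 1) = 10.7/12.7

|Γ| ≈ 0.843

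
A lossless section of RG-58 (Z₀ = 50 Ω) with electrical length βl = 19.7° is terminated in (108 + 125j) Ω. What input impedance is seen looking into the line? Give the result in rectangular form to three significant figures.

tan(βl) = tan(19.7°) = 0.358
Z_in = Z_0·(Z_L + jZ_0·tanβl)/(Z_0 + jZ_L·tanβl)
     = 50·(108 + j143)/(5.24 + j38.7)

Z_in ≈ 200 − j113 Ω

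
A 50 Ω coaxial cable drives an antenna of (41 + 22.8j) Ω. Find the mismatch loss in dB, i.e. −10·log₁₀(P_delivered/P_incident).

mismatch loss ≈ 0.307 dB

Γ = (-9 + j22.8)/(91 + j22.8), |Γ| = 0.261
|Γ|² = 0.0683, so P_del/P_inc = 1 − |Γ|² = 0.932
ML = −10·log₁₀(1 − |Γ|²)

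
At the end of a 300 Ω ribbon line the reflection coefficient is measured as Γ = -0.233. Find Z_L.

Z_L ≈ 187 Ω

Z_L = Z_0·(1 + Γ)/(1 − Γ) = 300·(0.767)/(1.23)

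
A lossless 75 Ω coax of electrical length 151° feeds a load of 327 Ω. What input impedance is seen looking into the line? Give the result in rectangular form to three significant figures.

tan(βl) = tan(151°) = -0.554
Z_in = Z_0·(Z_L + jZ_0·tanβl)/(Z_0 + jZ_L·tanβl)
     = 75·(327 − j41.6)/(75 − j181)

Z_in ≈ 62.5 + j109 Ω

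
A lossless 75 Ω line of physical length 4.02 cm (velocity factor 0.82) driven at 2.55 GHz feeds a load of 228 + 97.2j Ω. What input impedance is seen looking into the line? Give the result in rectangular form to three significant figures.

λ = v/f = 0.82·c / 2.55 GHz = 0.0965 m
βl = 2π·l/λ = 2π × 0.417 = 150°
tan(βl) = tan(150°) = -0.577
Z_in = Z_0·(Z_L + jZ_0·tanβl)/(Z_0 + jZ_L·tanβl)
     = 75·(228 + j53.9)/(131 − j132)

Z_in ≈ 49.6 + j80.6 Ω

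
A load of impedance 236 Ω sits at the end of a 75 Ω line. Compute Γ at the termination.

Γ = 0.518

Γ = (Z_L − Z_0)/(Z_L + Z_0) = (236 − 75)/(236 + 75) = 161/311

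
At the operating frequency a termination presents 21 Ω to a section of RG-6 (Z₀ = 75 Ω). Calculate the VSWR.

Γ = (21 − 75)/(21 + 75) = -0.562
VSWR = (1 + 0.562)/(1 − 0.562)

VSWR ≈ 3.57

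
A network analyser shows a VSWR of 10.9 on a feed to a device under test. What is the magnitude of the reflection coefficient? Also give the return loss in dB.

|Γ| = (S − 1)/(S + 1) = (10.9 − 1)/(10.9 + 1) = 9.9/11.9
RL = −20·log₁₀|Γ| = −20·log₁₀(0.832)

|Γ| ≈ 0.832; return loss ≈ 1.6 dB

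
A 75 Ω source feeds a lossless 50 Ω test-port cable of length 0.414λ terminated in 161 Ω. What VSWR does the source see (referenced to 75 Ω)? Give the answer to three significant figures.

βl = 2π × 0.414 = 149°
tan(βl) = -0.6
Z_in = Z_0·(Z_L + jZ_0·tanβl)/(Z_0 + jZ_L·tanβl) = 46.3 + j59.4 Ω
Γ_s = (Z_in − Z_s)/(Z_in + Z_s) = (-28.7 + j59.4)/(121 + j59.4), |Γ_s| = 0.489
VSWR = (1 + |Γ_s|)/(1 − |Γ_s|)

VSWR ≈ 2.91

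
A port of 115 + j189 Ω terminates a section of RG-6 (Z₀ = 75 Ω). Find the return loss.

Γ = (40 + j189)/(190 + j189), |Γ| = 0.721
RL = −20·log₁₀|Γ| = −20·log₁₀(0.721)

RL ≈ 2.84 dB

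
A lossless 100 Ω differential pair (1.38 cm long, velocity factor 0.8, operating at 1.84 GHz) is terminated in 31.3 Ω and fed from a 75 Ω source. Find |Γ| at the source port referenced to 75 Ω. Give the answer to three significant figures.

|Γ| ≈ 0.516

λ = v/f = 0.8·c / 1.84 GHz = 0.13 m
βl = 2π·l/λ = 2π × 0.106 = 38.1°
tan(βl) = 0.784
Z_in = Z_0·(Z_L + jZ_0·tanβl)/(Z_0 + jZ_L·tanβl) = 47.7 + j66.7 Ω
Γ_s = (Z_in − Z_s)/(Z_in + Z_s) = (-27.3 + j66.7)/(123 + j66.7), |Γ_s| = 0.516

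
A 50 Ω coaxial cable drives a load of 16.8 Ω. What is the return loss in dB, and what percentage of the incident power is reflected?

RL ≈ 6.07 dB; 24.7% of incident power reflected

Γ = (16.8 − 50)/(16.8 + 50) = -0.497
RL = −20·log₁₀(0.497) = 6.07 dB
P_refl/P_inc = |Γ|² = 0.247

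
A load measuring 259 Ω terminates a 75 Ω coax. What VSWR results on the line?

VSWR ≈ 3.45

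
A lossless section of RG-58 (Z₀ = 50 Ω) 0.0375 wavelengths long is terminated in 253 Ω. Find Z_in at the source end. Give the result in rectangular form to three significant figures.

βl = 2π × 0.0375 = 13.5°
tan(βl) = tan(13.5°) = 0.24
Z_in = Z_0·(Z_L + jZ_0·tanβl)/(Z_0 + jZ_L·tanβl)
     = 50·(253 + j12)/(50 + j60.7)

Z_in ≈ 108 − j119 Ω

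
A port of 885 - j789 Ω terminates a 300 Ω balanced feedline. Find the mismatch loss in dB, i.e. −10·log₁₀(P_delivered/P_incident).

mismatch loss ≈ 2.81 dB

Γ = (585 − j789)/(1185 − j789), |Γ| = 0.69
|Γ|² = 0.476, so P_del/P_inc = 1 − |Γ|² = 0.524
ML = −10·log₁₀(1 − |Γ|²)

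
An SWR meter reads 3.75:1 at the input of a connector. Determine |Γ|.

|Γ| = (S − 1)/(S + 1) = (3.75 − 1)/(3.75 + 1) = 2.75/4.75

|Γ| ≈ 0.579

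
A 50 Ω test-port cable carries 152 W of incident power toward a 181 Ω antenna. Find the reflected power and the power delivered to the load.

P_reflected ≈ 48.9 W; P_delivered ≈ 103 W

Γ = (181 − 50)/(181 + 50) = 0.567
|Γ|² = 0.322
P_refl = |Γ|²·P_inc = 48.9 W, P_del = (1 − |Γ|²)·P_inc = 103 W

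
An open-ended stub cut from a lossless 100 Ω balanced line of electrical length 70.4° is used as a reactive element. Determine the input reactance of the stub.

X_in ≈ -35.6 Ω (capacitive)

tan(βl) = 2.81
For an open-ended stub, Z_in = −jZ_0·cot(βl) = −jZ_0/tan(βl)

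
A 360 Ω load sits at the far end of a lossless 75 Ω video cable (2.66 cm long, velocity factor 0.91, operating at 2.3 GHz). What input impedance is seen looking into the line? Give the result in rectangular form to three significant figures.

Z_in ≈ 16 − j11.8 Ω

λ = v/f = 0.91·c / 2.3 GHz = 0.119 m
βl = 2π·l/λ = 2π × 0.224 = 80.7°
tan(βl) = tan(80.7°) = 6.09
Z_in = Z_0·(Z_L + jZ_0·tanβl)/(Z_0 + jZ_L·tanβl)
     = 75·(360 + j457)/(75 + j2190)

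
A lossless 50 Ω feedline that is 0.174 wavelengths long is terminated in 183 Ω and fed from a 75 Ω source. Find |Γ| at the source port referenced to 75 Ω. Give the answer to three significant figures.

|Γ| ≈ 0.659

βl = 2π × 0.174 = 62.6°
tan(βl) = 1.93
Z_in = Z_0·(Z_L + jZ_0·tanβl)/(Z_0 + jZ_L·tanβl) = 17 − j23.5 Ω
Γ_s = (Z_in − Z_s)/(Z_in + Z_s) = (-58 − j23.5)/(92 − j23.5), |Γ_s| = 0.659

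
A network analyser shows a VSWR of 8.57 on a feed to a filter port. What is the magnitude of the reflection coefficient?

|Γ| ≈ 0.791

|Γ| = (S − 1)/(S + 1) = (8.57 − 1)/(8.57 + 1) = 7.57/9.57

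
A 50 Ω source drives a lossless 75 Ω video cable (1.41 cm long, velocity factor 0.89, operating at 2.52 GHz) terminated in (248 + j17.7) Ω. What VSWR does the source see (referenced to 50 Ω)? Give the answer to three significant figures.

λ = v/f = 0.89·c / 2.52 GHz = 0.106 m
βl = 2π·l/λ = 2π × 0.133 = 47.9°
tan(βl) = 1.11
Z_in = Z_0·(Z_L + jZ_0·tanβl)/(Z_0 + jZ_L·tanβl) = 39.6 − j59.8 Ω
Γ_s = (Z_in − Z_s)/(Z_in + Z_s) = (-10.4 − j59.8)/(89.6 − j59.8), |Γ_s| = 0.563
VSWR = (1 + |Γ_s|)/(1 − |Γ_s|)

VSWR ≈ 3.58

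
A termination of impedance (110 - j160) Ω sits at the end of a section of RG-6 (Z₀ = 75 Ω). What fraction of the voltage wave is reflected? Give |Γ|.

Γ = (Z_L − Z_0)/(Z_L + Z_0) = (35 − j160)/(185 − j160)
|Γ| = 164/245

|Γ| ≈ 0.67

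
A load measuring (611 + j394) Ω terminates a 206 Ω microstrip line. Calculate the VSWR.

VSWR ≈ 4.3

Γ = (Z_L − Z_0)/(Z_L + Z_0) = (405 + j394)/(817 + j394)
|Γ| = 565/907 = 0.623
VSWR = (1 + |Γ|)/(1 − |Γ|) = 1.62/0.377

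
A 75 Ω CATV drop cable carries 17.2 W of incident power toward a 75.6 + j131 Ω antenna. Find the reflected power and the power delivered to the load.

P_reflected ≈ 7.41 W; P_delivered ≈ 9.79 W

|Γ| = |(0.6 + j131)/(150.6 + j131)| = 0.656
|Γ|² = 0.431
P_refl = |Γ|²·P_inc = 7.41 W, P_del = (1 − |Γ|²)·P_inc = 9.79 W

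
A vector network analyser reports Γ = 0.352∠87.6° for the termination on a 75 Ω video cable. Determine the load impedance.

Z_L = Z_0·(1 + Γ)/(1 − Γ) = 75·(1.01 + j0.352)/(0.985 − j0.352)

Z_L ≈ 60 + j48.2 Ω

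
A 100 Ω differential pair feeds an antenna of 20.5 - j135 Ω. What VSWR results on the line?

Γ = (Z_L − Z_0)/(Z_L + Z_0) = (-79.5 − j135)/(120.5 − j135)
|Γ| = 157/181 = 0.866
VSWR = (1 + |Γ|)/(1 − |Γ|) = 1.87/0.134

VSWR ≈ 13.9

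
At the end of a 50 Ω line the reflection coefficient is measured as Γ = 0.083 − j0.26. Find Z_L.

Z_L = Z_0·(1 + Γ)/(1 − Γ) = 50·(1.08 − j0.26)/(0.917 + j0.26)

Z_L ≈ 50.9 − j28.6 Ω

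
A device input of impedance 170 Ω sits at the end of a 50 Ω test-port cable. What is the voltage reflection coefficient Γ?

Γ = 0.545

Γ = (Z_L − Z_0)/(Z_L + Z_0) = (170 − 50)/(170 + 50) = 120/220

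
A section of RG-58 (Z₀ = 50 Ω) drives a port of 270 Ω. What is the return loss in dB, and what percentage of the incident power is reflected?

Γ = (270 − 50)/(270 + 50) = 0.688
RL = −20·log₁₀(0.688) = 3.25 dB
P_refl/P_inc = |Γ|² = 0.473

RL ≈ 3.25 dB; 47.3% of incident power reflected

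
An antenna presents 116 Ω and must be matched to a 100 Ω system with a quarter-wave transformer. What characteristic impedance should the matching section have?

Z_qwt ≈ 108 Ω

Z_qwt = √(Z_0·R_L) = √(100 × 116) = √11600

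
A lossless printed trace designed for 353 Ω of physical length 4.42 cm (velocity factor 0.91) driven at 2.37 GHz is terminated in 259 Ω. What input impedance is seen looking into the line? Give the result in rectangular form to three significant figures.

Z_in ≈ 326 − j102 Ω

λ = v/f = 0.91·c / 2.37 GHz = 0.115 m
βl = 2π·l/λ = 2π × 0.384 = 138°
tan(βl) = tan(138°) = -0.896
Z_in = Z_0·(Z_L + jZ_0·tanβl)/(Z_0 + jZ_L·tanβl)
     = 353·(259 − j316)/(353 − j232)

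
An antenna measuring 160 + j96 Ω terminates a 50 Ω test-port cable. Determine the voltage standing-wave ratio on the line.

VSWR ≈ 4.44

Γ = (Z_L − Z_0)/(Z_L + Z_0) = (110 + j96)/(210 + j96)
|Γ| = 146/231 = 0.632
VSWR = (1 + |Γ|)/(1 − |Γ|) = 1.63/0.368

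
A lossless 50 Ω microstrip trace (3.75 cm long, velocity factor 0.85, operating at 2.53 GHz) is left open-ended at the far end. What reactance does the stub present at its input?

X_in ≈ 48.2 Ω (inductive)

λ = v/f = 0.85·c / 2.53 GHz = 0.101 m
βl = 2π·l/λ = 2π × 0.372 = 134°
tan(βl) = -1.04
For an open-ended stub, Z_in = −jZ_0·cot(βl) = −jZ_0/tan(βl)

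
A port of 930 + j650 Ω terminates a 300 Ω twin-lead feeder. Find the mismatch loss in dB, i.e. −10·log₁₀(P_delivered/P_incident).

Γ = (630 + j650)/(1230 + j650), |Γ| = 0.651
|Γ|² = 0.423, so P_del/P_inc = 1 − |Γ|² = 0.577
ML = −10·log₁₀(1 − |Γ|²)

mismatch loss ≈ 2.39 dB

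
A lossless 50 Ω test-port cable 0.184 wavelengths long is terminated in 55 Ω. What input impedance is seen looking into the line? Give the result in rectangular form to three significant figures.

Z_in ≈ 46.8 − j3.29 Ω

βl = 2π × 0.184 = 66.2°
tan(βl) = tan(66.2°) = 2.27
Z_in = Z_0·(Z_L + jZ_0·tanβl)/(Z_0 + jZ_L·tanβl)
     = 50·(55 + j114)/(50 + j125)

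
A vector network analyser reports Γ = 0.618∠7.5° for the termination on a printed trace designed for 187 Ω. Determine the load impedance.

Z_L = Z_0·(1 + Γ)/(1 − Γ) = 187·(1.61 + j0.0807)/(0.387 − j0.0807)

Z_L ≈ 739 + j193 Ω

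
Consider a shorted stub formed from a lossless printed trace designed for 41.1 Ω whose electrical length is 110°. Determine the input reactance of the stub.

tan(βl) = -2.75
For a shorted stub, Z_in = jZ_0·tan(βl)

X_in ≈ -113 Ω (capacitive)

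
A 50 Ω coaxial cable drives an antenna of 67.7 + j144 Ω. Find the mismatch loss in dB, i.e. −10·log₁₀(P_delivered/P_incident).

mismatch loss ≈ 4.07 dB

Γ = (17.7 + j144)/(117.7 + j144), |Γ| = 0.78
|Γ|² = 0.609, so P_del/P_inc = 1 − |Γ|² = 0.391
ML = −10·log₁₀(1 − |Γ|²)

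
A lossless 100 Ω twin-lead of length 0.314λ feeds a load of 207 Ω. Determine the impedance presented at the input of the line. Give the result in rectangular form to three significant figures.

Z_in ≈ 54.7 + j31.3 Ω

βl = 2π × 0.314 = 113°
tan(βl) = tan(113°) = -2.35
Z_in = Z_0·(Z_L + jZ_0·tanβl)/(Z_0 + jZ_L·tanβl)
     = 100·(207 − j235)/(100 − j487)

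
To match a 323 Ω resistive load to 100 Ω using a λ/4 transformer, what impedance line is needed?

Z_qwt = √(Z_0·R_L) = √(100 × 323) = √32300

Z_qwt ≈ 180 Ω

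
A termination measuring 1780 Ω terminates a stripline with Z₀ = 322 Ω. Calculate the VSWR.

VSWR ≈ 5.53

Γ = (1780 − 322)/(1780 + 322) = 0.694
VSWR = (1 + 0.694)/(1 − 0.694)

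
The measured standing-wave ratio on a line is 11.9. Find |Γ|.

|Γ| ≈ 0.845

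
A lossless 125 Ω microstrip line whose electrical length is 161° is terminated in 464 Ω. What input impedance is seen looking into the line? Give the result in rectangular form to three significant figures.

tan(βl) = tan(161°) = -0.344
Z_in = Z_0·(Z_L + jZ_0·tanβl)/(Z_0 + jZ_L·tanβl)
     = 125·(464 − j43)/(125 − j160)

Z_in ≈ 197 + j209 Ω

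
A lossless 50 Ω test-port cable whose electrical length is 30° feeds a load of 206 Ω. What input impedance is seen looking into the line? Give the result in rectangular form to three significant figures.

tan(βl) = tan(30°) = 0.577
Z_in = Z_0·(Z_L + jZ_0·tanβl)/(Z_0 + jZ_L·tanβl)
     = 50·(206 + j28.9)/(50 + j119)

Z_in ≈ 41.3 − j69.3 Ω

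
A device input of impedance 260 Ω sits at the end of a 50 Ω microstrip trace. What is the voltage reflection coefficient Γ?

Γ = (Z_L − Z_0)/(Z_L + Z_0) = (260 − 50)/(260 + 50) = 210/310

Γ = 0.677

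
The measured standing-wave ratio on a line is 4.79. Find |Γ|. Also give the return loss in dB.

|Γ| = (S − 1)/(S + 1) = (4.79 − 1)/(4.79 + 1) = 3.79/5.79
RL = −20·log₁₀|Γ| = −20·log₁₀(0.655)

|Γ| ≈ 0.655; return loss ≈ 3.68 dB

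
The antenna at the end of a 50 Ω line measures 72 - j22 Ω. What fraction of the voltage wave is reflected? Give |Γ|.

Γ = (Z_L − Z_0)/(Z_L + Z_0) = (22 − j22)/(122 − j22)
|Γ| = 31.1/124

|Γ| ≈ 0.251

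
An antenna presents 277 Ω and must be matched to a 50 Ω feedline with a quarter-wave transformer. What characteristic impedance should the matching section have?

Z_qwt ≈ 118 Ω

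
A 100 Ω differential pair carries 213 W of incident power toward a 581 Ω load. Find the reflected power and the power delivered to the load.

P_reflected ≈ 106 W; P_delivered ≈ 107 W

Γ = (581 − 100)/(581 + 100) = 0.706
|Γ|² = 0.499
P_refl = |Γ|²·P_inc = 106 W, P_del = (1 − |Γ|²)·P_inc = 107 W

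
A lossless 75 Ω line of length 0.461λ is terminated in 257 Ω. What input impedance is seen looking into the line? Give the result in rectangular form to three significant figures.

βl = 2π × 0.461 = 166°
tan(βl) = tan(166°) = -0.25
Z_in = Z_0·(Z_L + jZ_0·tanβl)/(Z_0 + jZ_L·tanβl)
     = 75·(257 − j18.8)/(75 − j64.3)

Z_in ≈ 157 + j116 Ω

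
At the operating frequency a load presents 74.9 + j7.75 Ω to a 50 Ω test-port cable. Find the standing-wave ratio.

Γ = (Z_L − Z_0)/(Z_L + Z_0) = (24.9 + j7.75)/(124.9 + j7.75)
|Γ| = 26.1/125 = 0.208
VSWR = (1 + |Γ|)/(1 − |Γ|) = 1.21/0.792

VSWR ≈ 1.53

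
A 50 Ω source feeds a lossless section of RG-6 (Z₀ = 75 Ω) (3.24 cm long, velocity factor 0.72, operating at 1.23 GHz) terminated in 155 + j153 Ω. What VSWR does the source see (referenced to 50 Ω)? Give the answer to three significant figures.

λ = v/f = 0.72·c / 1.23 GHz = 0.176 m
βl = 2π·l/λ = 2π × 0.184 = 66.4°
tan(βl) = 2.29
Z_in = Z_0·(Z_L + jZ_0·tanβl)/(Z_0 + jZ_L·tanβl) = 27 − j53.7 Ω
Γ_s = (Z_in − Z_s)/(Z_in + Z_s) = (-23 − j53.7)/(77 − j53.7), |Γ_s| = 0.622
VSWR = (1 + |Γ_s|)/(1 − |Γ_s|)

VSWR ≈ 4.3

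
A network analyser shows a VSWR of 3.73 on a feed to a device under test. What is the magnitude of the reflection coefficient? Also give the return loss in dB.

|Γ| ≈ 0.577; return loss ≈ 4.77 dB

|Γ| = (S − 1)/(S + 1) = (3.73 − 1)/(3.73 + 1) = 2.73/4.73
RL = −20·log₁₀|Γ| = −20·log₁₀(0.577)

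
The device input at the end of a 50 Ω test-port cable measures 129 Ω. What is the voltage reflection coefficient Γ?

Γ = (Z_L − Z_0)/(Z_L + Z_0) = (129 − 50)/(129 + 50) = 79/179

Γ = 0.441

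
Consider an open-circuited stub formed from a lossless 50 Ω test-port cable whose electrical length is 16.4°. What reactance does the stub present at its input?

X_in ≈ -170 Ω (capacitive)

tan(βl) = 0.294
For an open-circuited stub, Z_in = −jZ_0·cot(βl) = −jZ_0/tan(βl)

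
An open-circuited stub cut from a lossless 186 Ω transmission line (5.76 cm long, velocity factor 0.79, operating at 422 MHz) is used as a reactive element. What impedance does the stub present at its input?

Z_in ≈ −j248 Ω

λ = v/f = 0.79·c / 422 MHz = 0.562 m
βl = 2π·l/λ = 2π × 0.103 = 36.9°
tan(βl) = 0.751
For an open-circuited stub, Z_in = −jZ_0·cot(βl) = −jZ_0/tan(βl)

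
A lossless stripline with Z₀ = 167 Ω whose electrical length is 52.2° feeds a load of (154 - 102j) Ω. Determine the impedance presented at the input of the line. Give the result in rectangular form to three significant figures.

tan(βl) = tan(52.2°) = 1.29
Z_in = Z_0·(Z_L + jZ_0·tanβl)/(Z_0 + jZ_L·tanβl)
     = 167·(154 + j113)/(298 + j199)

Z_in ≈ 89 + j4.22 Ω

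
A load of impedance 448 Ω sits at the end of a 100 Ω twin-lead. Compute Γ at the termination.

Γ = 0.635

Γ = (Z_L − Z_0)/(Z_L + Z_0) = (448 − 100)/(448 + 100) = 348/548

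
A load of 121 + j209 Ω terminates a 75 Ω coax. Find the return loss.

RL ≈ 2.53 dB

Γ = (46 + j209)/(196 + j209), |Γ| = 0.747
RL = −20·log₁₀|Γ| = −20·log₁₀(0.747)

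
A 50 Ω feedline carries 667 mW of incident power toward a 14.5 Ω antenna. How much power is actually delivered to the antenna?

P_delivered ≈ 465 mW

Γ = (14.5 − 50)/(14.5 + 50) = -0.55
|Γ|² = 0.303
P_refl = |Γ|²·P_inc = 202 mW, P_del = (1 − |Γ|²)·P_inc = 465 mW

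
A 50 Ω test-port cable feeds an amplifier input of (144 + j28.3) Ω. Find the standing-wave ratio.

Γ = (Z_L − Z_0)/(Z_L + Z_0) = (94 + j28.3)/(194 + j28.3)
|Γ| = 98.2/196 = 0.501
VSWR = (1 + |Γ|)/(1 − |Γ|) = 1.5/0.499

VSWR ≈ 3.01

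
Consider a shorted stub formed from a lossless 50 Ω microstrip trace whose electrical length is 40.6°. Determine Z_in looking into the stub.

tan(βl) = 0.857
For a shorted stub, Z_in = jZ_0·tan(βl)

Z_in ≈ +j42.9 Ω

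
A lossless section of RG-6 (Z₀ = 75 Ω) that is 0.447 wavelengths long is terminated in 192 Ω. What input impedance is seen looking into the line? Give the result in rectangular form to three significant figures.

Z_in ≈ 120 + j80.8 Ω

βl = 2π × 0.447 = 161°
tan(βl) = tan(161°) = -0.346
Z_in = Z_0·(Z_L + jZ_0·tanβl)/(Z_0 + jZ_L·tanβl)
     = 75·(192 − j25.9)/(75 − j66.4)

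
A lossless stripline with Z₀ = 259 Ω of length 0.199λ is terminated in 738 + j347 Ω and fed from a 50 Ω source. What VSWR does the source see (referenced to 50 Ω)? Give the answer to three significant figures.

βl = 2π × 0.199 = 71.6°
tan(βl) = 3.01
Z_in = Z_0·(Z_L + jZ_0·tanβl)/(Z_0 + jZ_L·tanβl) = 89.7 − j118 Ω
Γ_s = (Z_in − Z_s)/(Z_in + Z_s) = (39.7 − j118)/(140 − j118), |Γ_s| = 0.68
VSWR = (1 + |Γ_s|)/(1 − |Γ_s|)

VSWR ≈ 5.25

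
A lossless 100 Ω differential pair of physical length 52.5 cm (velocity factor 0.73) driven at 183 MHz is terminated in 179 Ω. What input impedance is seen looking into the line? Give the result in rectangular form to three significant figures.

Z_in ≈ 137 + j58.5 Ω

λ = v/f = 0.73·c / 183 MHz = 1.2 m
βl = 2π·l/λ = 2π × 0.439 = 158°
tan(βl) = tan(158°) = -0.405
Z_in = Z_0·(Z_L + jZ_0·tanβl)/(Z_0 + jZ_L·tanβl)
     = 100·(179 − j40.5)/(100 − j72.6)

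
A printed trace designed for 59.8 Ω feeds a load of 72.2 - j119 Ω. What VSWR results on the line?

Γ = (Z_L − Z_0)/(Z_L + Z_0) = (12.4 − j119)/(132 − j119)
|Γ| = 120/178 = 0.673
VSWR = (1 + |Γ|)/(1 − |Γ|) = 1.67/0.327

VSWR ≈ 5.12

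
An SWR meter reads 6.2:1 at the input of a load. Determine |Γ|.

|Γ| = (S − 1)/(S + 1) = (6.2 − 1)/(6.2 + 1) = 5.2/7.2

|Γ| ≈ 0.722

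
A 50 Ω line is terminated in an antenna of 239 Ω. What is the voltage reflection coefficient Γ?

Γ = 0.654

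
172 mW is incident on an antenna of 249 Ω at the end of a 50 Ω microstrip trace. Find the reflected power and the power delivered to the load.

Γ = (249 − 50)/(249 + 50) = 0.666
|Γ|² = 0.443
P_refl = |Γ|²·P_inc = 76.2 mW, P_del = (1 − |Γ|²)·P_inc = 95.8 mW

P_reflected ≈ 76.2 mW; P_delivered ≈ 95.8 mW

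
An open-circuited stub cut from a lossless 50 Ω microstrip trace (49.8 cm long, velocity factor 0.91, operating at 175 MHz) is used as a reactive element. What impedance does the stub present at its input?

λ = v/f = 0.91·c / 175 MHz = 1.56 m
βl = 2π·l/λ = 2π × 0.319 = 115°
tan(βl) = -2.15
For an open-circuited stub, Z_in = −jZ_0·cot(βl) = −jZ_0/tan(βl)

Z_in ≈ +j23.2 Ω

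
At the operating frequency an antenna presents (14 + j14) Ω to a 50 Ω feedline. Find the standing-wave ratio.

VSWR ≈ 3.87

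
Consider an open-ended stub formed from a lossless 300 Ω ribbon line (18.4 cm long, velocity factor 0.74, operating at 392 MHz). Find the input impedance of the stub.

Z_in ≈ +j153 Ω

λ = v/f = 0.74·c / 392 MHz = 0.566 m
βl = 2π·l/λ = 2π × 0.325 = 117°
tan(βl) = -1.97
For an open-ended stub, Z_in = −jZ_0·cot(βl) = −jZ_0/tan(βl)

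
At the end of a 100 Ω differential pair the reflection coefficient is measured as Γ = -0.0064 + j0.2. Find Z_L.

Z_L ≈ 91.2 + j38 Ω

Z_L = Z_0·(1 + Γ)/(1 − Γ) = 100·(0.994 + j0.2)/(1.01 − j0.2)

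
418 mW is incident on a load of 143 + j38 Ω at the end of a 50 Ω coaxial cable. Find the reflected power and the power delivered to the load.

P_reflected ≈ 109 mW; P_delivered ≈ 309 mW

|Γ| = |(93 + j38)/(193 + j38)| = 0.511
|Γ|² = 0.261
P_refl = |Γ|²·P_inc = 109 mW, P_del = (1 − |Γ|²)·P_inc = 309 mW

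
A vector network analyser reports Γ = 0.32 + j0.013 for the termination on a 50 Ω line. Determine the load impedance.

Z_L ≈ 97 + j2.81 Ω

Z_L = Z_0·(1 + Γ)/(1 − Γ) = 50·(1.32 + j0.013)/(0.68 − j0.013)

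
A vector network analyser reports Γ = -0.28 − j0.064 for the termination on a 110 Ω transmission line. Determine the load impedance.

Z_L = Z_0·(1 + Γ)/(1 − Γ) = 110·(0.72 − j0.064)/(1.28 + j0.064)

Z_L ≈ 61.4 − j8.57 Ω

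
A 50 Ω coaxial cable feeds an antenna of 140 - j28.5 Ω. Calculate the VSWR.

Γ = (Z_L − Z_0)/(Z_L + Z_0) = (90 − j28.5)/(190 − j28.5)
|Γ| = 94.4/192 = 0.491
VSWR = (1 + |Γ|)/(1 − |Γ|) = 1.49/0.509

VSWR ≈ 2.93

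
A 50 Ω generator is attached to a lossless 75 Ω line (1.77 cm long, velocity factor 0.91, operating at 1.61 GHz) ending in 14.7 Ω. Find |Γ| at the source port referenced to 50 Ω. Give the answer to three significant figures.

λ = v/f = 0.91·c / 1.61 GHz = 0.17 m
βl = 2π·l/λ = 2π × 0.104 = 37.6°
tan(βl) = 0.77
Z_in = Z_0·(Z_L + jZ_0·tanβl)/(Z_0 + jZ_L·tanβl) = 22.9 + j54.3 Ω
Γ_s = (Z_in − Z_s)/(Z_in + Z_s) = (-27.1 + j54.3)/(72.9 + j54.3), |Γ_s| = 0.668

|Γ| ≈ 0.668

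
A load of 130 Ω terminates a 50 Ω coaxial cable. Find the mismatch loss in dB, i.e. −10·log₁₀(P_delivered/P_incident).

mismatch loss ≈ 0.956 dB

Γ = (130 − 50)/(130 + 50) = 0.444
|Γ|² = 0.198, so P_del/P_inc = 1 − |Γ|² = 0.802
ML = −10·log₁₀(1 − |Γ|²)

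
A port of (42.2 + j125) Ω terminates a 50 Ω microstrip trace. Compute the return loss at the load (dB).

Γ = (-7.8 + j125)/(92.2 + j125), |Γ| = 0.806
RL = −20·log₁₀|Γ| = −20·log₁₀(0.806)

RL ≈ 1.87 dB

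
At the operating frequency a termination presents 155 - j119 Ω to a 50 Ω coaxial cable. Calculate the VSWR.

VSWR ≈ 5.05

Γ = (Z_L − Z_0)/(Z_L + Z_0) = (105 − j119)/(205 − j119)
|Γ| = 159/237 = 0.67
VSWR = (1 + |Γ|)/(1 − |Γ|) = 1.67/0.33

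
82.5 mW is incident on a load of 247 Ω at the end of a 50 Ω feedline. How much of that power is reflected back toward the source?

Γ = (247 − 50)/(247 + 50) = 0.663
|Γ|² = 0.44
P_refl = |Γ|²·P_inc = 36.3 mW, P_del = (1 − |Γ|²)·P_inc = 46.2 mW

P_reflected ≈ 36.3 mW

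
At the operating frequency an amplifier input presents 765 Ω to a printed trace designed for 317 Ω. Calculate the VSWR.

For a purely resistive load, VSWR = R_L/Z_0 or Z_0/R_L (whichever > 1) = 765/317

VSWR ≈ 2.41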